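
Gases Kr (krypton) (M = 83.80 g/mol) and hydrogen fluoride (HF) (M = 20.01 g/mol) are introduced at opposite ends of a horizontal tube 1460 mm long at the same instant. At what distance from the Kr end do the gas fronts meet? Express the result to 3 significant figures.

479 mm

The fronts meet when d_Kr + d_HF = L with d_Kr/d_HF = √(M_HF/M_Kr) (Graham's law). Here √(M_HF/M_Kr) = √(20.01/83.80) = 0.4887.
With d_Kr + d_HF = 1460 mm, d_HF = 1460/(1 + 0.4887) = 980.8 mm.
d_Kr = 1460 − 980.8 = 479 mm.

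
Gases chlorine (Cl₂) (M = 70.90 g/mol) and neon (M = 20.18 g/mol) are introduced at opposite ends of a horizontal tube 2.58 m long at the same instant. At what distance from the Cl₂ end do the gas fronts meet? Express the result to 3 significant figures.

0.898 m

Distances travelled in equal time are proportional to diffusion rates, so d_Cl₂/d_Ne = √(M_Ne/M_Cl₂) = √(20.18/70.90) = 0.5335.
With d_Cl₂ + d_Ne = 2.58 m, d_Ne = 2.58/(1 + 0.5335) = 1.682 m.
d_Cl₂ = 2.58 − 1.682 = 0.898 m.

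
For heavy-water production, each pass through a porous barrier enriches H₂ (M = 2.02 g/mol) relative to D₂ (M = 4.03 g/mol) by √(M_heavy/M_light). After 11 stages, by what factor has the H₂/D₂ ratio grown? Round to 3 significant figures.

44.6

Overall factor = α^11 with α = √(4.03/2.02), i.e. (4.03/2.02)^(11/2).
= 1.99505^(11/2) = 44.6.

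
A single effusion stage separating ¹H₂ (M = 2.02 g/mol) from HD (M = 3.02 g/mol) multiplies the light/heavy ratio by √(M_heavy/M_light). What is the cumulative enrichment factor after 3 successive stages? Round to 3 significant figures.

Each stage multiplies the ratio by α = √(3.02/2.02), so after 3 stages the overall factor is α^3 = (3.02/2.02)^(3/2).
= 1.49505^(3/2) = 1.83.

1.83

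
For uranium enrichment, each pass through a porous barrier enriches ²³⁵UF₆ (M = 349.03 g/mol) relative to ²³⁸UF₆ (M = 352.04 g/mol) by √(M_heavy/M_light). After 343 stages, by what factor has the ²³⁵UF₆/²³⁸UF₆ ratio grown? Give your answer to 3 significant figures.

The single-stage factor is √(M_heavy/M_light), so 343 stages give [√(352.04/349.03)]^343 = (352.04/349.03)^(343/2).
= 1.00862^(343/2) = 4.36.

4.36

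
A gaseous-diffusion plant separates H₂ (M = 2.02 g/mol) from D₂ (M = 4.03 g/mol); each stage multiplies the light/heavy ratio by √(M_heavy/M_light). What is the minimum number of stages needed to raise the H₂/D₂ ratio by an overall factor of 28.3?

10

Single-stage factor α = √(4.03/2.02), so ln α = ½ ln(1.99505) = 0.3453.
Need α^N ≥ 28.3 ⇒ N ≥ ln(28.3) / ln α = 3.343 / 0.3453 = 9.68.
So at least 10 stages are needed.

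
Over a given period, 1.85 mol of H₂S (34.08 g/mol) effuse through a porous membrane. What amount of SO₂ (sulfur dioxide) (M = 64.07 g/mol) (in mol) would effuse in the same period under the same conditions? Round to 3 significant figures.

1.35 mol

By Graham's law, rate_SO₂/rate_H₂S = √(M_H₂S/M_SO₂) = √(34.08/64.07) = √0.5319 = 0.7293.
So the amount for SO₂ is 1.85 × 0.7293 = 1.35 mol.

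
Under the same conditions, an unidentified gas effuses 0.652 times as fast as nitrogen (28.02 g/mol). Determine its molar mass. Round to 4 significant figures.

65.91 g/mol

Since effusion rate ∝ 1/√M, rate_X/rate_N₂ = √(M_N₂/M_X).
0.652 = √(28.02/M_X)
M_X = 28.02 / 0.652² = 28.02 / 0.4251 = 65.91 g/mol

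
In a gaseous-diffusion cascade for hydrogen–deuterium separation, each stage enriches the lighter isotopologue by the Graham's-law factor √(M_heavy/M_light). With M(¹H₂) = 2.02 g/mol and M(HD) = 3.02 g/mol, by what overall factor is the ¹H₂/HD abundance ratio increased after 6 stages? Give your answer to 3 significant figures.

3.34

The single-stage factor is √(M_heavy/M_light), so 6 stages give [√(3.02/2.02)]^6 = (3.02/2.02)^(6/2).
= 1.49505^3 = 3.34.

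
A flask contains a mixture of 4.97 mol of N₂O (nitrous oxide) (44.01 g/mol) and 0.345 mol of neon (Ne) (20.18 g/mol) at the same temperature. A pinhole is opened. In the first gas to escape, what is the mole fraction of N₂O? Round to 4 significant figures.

Each component's effusion rate ∝ (its partial pressure)·(1/√M) ∝ n_i/√M_i.
Mole fraction of N₂O in the effusate = (n_N₂O/√M_N₂O) / (n_N₂O/√M_N₂O + n_Ne/√M_Ne)
= (4.97/√44.01) / (4.97/√44.01 + 0.345/√20.18) = 0.7492/(0.7492 + 0.07680) = 0.9070.

0.9070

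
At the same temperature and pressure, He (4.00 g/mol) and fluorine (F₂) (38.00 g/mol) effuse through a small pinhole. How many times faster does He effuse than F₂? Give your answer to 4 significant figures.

3.082

By Graham's law, rate_He/rate_F₂ = √(M_F₂/M_He) = √(38.00/4.00) = √9.500 = 3.082.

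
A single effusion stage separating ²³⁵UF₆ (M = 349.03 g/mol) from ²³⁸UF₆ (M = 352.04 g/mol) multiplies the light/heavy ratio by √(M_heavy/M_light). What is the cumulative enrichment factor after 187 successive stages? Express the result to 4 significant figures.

Overall factor = α^187 with α = √(352.04/349.03), i.e. (352.04/349.03)^(187/2).
= 1.00862^(187/2) = 2.232.

2.232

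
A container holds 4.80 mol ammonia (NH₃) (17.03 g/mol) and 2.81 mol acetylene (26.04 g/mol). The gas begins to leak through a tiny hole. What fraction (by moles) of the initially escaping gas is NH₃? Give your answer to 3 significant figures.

Each component's effusion rate ∝ (its partial pressure)·(1/√M) ∝ n_i/√M_i.
Mole fraction of NH₃ in the effusate = (n_NH₃/√M_NH₃) / (n_NH₃/√M_NH₃ + n_C₂H₂/√M_C₂H₂)
= (4.80/√17.03) / (4.80/√17.03 + 2.81/√26.04) = 1.163/(1.163 + 0.5507) = 0.679.

0.679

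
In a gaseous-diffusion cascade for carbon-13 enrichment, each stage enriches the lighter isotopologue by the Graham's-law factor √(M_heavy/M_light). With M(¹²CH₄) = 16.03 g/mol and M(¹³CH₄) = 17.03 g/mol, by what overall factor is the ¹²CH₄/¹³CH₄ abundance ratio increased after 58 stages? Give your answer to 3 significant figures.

Each stage multiplies the ratio by α = √(17.03/16.03), so after 58 stages the overall factor is α^58 = (17.03/16.03)^(58/2).
= 1.06238^29 = 5.78.

5.78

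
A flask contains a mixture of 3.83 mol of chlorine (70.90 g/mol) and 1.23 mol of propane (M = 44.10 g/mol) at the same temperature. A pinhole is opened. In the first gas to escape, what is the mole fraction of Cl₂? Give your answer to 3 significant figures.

0.711

Effusion rate of each component ∝ n_i/√M_i (partial pressure × 1/√M).
Mole fraction of Cl₂ in the effusate = (n_Cl₂/√M_Cl₂) / (n_Cl₂/√M_Cl₂ + n_C₃H₈/√M_C₃H₈)
= (3.83/√70.90) / (3.83/√70.90 + 1.23/√44.10) = 0.4549/(0.4549 + 0.1852) = 0.711.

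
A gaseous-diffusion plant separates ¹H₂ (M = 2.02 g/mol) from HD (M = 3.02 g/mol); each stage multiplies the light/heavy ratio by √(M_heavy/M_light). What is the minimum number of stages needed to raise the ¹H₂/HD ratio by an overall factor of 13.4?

With α = √(3.02/2.02) per stage, ln α = ½ ln(1.49505) = 0.2011.
Need α^N ≥ 13.4 ⇒ N ≥ ln(13.4) / ln α = 2.595 / 0.2011 = 12.91.
Rounding up, N = 13 stages.

13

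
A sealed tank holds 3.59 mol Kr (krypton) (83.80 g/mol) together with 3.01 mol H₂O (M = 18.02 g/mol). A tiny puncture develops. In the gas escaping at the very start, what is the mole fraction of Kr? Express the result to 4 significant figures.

Rate_i ∝ x_i/√M_i (Graham's law weighted by mole fraction), so the effusate composition follows n_i/√M_i.
x_Kr(eff) = (n_Kr/√M_Kr) / (n_Kr/√M_Kr + n_H₂O/√M_H₂O)
= (3.59/√83.80) / (3.59/√83.80 + 3.01/√18.02) = 0.3922/(0.3922 + 0.7091) = 0.3561.

0.3561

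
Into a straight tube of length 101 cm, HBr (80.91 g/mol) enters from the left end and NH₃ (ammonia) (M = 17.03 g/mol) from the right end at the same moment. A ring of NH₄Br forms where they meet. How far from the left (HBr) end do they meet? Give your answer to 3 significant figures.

31.8 cm

In equal time, each gas travels a distance ∝ its rate ∝ 1/√M, so d_HBr/d_NH₃ = √(M_NH₃/M_HBr) = √(17.03/80.91) = 0.4588.
With d_HBr + d_NH₃ = 101 cm, d_NH₃ = 101/(1 + 0.4588) = 69.24 cm.
d_HBr = 101 − 69.24 = 31.8 cm.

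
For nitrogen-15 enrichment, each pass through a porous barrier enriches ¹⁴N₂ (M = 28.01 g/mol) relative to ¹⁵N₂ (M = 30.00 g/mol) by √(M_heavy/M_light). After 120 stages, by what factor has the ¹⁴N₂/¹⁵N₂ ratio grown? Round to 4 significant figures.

The single-stage factor is √(M_heavy/M_light), so 120 stages give [√(30.00/28.01)]^120 = (30.00/28.01)^(120/2).
= 1.07105^60 = 61.45.

61.45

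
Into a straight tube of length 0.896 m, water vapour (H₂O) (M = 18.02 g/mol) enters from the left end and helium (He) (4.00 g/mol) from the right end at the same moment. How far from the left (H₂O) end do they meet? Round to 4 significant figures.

Distances travelled in equal time are proportional to diffusion rates, so d_H₂O/d_He = √(M_He/M_H₂O) = √(4.00/18.02) = 0.4711.
With d_H₂O + d_He = 0.896 m, d_He = 0.896/(1 + 0.4711) = 0.6091 m.
d_H₂O = 0.896 − 0.6091 = 0.2869 m.

0.2869 m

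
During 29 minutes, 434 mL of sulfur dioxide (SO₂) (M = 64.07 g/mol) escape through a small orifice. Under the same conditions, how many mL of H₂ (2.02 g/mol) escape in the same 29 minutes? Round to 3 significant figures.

2440 mL

Since effusion rate ∝ 1/√M, rate_H₂/rate_SO₂ = √(M_SO₂/M_H₂) = √(64.07/2.02) = √31.72 = 5.632.
So the volume for H₂ is 434 × 5.632 = 2440 mL.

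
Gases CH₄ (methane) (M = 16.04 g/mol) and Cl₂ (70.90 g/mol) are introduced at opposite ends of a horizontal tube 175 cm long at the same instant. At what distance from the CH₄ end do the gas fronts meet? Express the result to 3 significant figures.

The fronts meet when d_CH₄ + d_Cl₂ = L with d_CH₄/d_Cl₂ = √(M_Cl₂/M_CH₄) (Graham's law). Here √(M_Cl₂/M_CH₄) = √(70.90/16.04) = 2.102.
With d_CH₄ + d_Cl₂ = 175 cm, d_Cl₂ = 175/(1 + 2.102) = 56.41 cm.
d_CH₄ = 175 − 56.41 = 119 cm.

119 cm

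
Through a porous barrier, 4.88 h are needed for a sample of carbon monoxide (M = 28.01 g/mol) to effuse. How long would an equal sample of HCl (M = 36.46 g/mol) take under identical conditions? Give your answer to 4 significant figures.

By Graham's law, t_HCl/t_CO = √(M_HCl/M_CO) = √(36.46/28.01) = √1.302 = 1.141.
So the time for HCl is 4.88 × 1.141 = 5.568 h.

5.568 h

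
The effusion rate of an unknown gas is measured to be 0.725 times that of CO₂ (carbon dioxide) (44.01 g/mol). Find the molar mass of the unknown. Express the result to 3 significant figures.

83.7 g/mol

By Graham's law, rate_X/rate_CO₂ = √(M_CO₂/M_X).
0.725 = √(44.01/M_X)
M_X = 44.01 / 0.725² = 44.01 / 0.5256 = 83.7 g/mol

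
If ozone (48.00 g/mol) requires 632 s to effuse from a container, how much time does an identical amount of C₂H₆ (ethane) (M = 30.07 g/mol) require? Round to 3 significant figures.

By Graham's law, t_C₂H₆/t_O₃ = √(M_C₂H₆/M_O₃) = √(30.07/48.00) = √0.6265 = 0.7915.
So the time for C₂H₆ is 632 × 0.7915 = 500 s.

500 s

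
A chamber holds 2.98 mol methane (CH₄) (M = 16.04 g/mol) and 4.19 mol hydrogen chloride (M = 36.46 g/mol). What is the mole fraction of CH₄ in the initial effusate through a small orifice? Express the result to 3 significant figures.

0.517

Effusion rate of each component ∝ n_i/√M_i (partial pressure × 1/√M).
So x_CH₄ in the escaping gas = (n_CH₄/√M_CH₄) / Σ(n_i/√M_i)
= (2.98/√16.04) / (2.98/√16.04 + 4.19/√36.46) = 0.7441/(0.7441 + 0.6939) = 0.517.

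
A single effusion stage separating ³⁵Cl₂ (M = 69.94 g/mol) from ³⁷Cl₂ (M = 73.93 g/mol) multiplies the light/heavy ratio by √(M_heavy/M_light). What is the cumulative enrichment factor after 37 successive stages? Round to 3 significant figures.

2.79

Overall factor = α^37 with α = √(73.93/69.94), i.e. (73.93/69.94)^(37/2).
= 1.05705^(37/2) = 2.79.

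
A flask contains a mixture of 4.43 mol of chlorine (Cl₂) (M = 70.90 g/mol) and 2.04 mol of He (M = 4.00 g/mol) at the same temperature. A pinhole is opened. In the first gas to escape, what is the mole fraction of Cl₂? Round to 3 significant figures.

Rate_i ∝ x_i/√M_i (Graham's law weighted by mole fraction), so the effusate composition follows n_i/√M_i.
x_Cl₂(eff) = (n_Cl₂/√M_Cl₂) / (n_Cl₂/√M_Cl₂ + n_He/√M_He)
= (4.43/√70.90) / (4.43/√70.90 + 2.04/√4.00) = 0.5261/(0.5261 + 1.020) = 0.340.

0.340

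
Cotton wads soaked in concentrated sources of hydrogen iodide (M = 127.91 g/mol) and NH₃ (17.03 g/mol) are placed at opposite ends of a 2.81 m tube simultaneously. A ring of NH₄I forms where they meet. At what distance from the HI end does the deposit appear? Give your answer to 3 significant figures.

Distances travelled in equal time are proportional to diffusion rates, so d_HI/d_NH₃ = √(M_NH₃/M_HI) = √(17.03/127.91) = 0.3649.
With d_HI + d_NH₃ = 2.81 m, d_NH₃ = 2.81/(1 + 0.3649) = 2.059 m.
d_HI = 2.81 − 2.059 = 0.751 m.

0.751 m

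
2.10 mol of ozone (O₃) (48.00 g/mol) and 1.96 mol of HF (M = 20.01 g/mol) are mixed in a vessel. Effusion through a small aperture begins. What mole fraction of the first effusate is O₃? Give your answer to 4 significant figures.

0.4089

The effusion rate of species i is ∝ p_i/√M_i ∝ n_i/√M_i.
Mole fraction of O₃ in the effusate = (n_O₃/√M_O₃) / (n_O₃/√M_O₃ + n_HF/√M_HF)
= (2.10/√48.00) / (2.10/√48.00 + 1.96/√20.01) = 0.3031/(0.3031 + 0.4382) = 0.4089.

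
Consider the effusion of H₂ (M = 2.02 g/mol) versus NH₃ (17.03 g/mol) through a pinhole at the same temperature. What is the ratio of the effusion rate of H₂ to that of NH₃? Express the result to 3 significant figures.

2.90

Since effusion rate ∝ 1/√M, rate_H₂/rate_NH₃ = √(M_NH₃/M_H₂) = √(17.03/2.02) = √8.431 = 2.90.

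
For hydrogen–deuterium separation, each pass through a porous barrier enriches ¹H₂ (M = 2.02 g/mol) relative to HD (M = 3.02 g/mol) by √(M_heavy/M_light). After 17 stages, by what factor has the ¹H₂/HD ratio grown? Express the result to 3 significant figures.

The single-stage factor is √(M_heavy/M_light), so 17 stages give [√(3.02/2.02)]^17 = (3.02/2.02)^(17/2).
= 1.49505^(17/2) = 30.5.

30.5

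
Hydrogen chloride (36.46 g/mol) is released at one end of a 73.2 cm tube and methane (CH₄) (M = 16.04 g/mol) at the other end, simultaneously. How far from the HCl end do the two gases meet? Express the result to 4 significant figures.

29.19 cm

Graham's law gives d_HCl/d_CH₄ = rate_HCl/rate_CH₄ = √(M_CH₄/M_HCl) = √(16.04/36.46) = 0.6633.
With d_HCl + d_CH₄ = 73.2 cm, d_CH₄ = 73.2/(1 + 0.6633) = 44.01 cm.
d_HCl = 73.2 − 44.01 = 29.19 cm.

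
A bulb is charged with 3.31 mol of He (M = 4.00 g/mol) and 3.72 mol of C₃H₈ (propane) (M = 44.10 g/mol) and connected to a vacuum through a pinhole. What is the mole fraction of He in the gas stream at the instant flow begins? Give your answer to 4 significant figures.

0.7471

Effusion rate of each component ∝ n_i/√M_i (partial pressure × 1/√M).
x_He(eff) = (n_He/√M_He) / (n_He/√M_He + n_C₃H₈/√M_C₃H₈)
= (3.31/√4.00) / (3.31/√4.00 + 3.72/√44.10) = 1.655/(1.655 + 0.5602) = 0.7471.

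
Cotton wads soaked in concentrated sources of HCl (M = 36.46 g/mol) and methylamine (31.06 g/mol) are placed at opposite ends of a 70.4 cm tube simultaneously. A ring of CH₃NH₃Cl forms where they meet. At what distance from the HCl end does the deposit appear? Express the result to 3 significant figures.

Distances travelled in equal time are proportional to diffusion rates, so d_HCl/d_CH₃NH₂ = √(M_CH₃NH₂/M_HCl) = √(31.06/36.46) = 0.9230.
With d_HCl + d_CH₃NH₂ = 70.4 cm, d_CH₃NH₂ = 70.4/(1 + 0.9230) = 36.61 cm.
d_HCl = 70.4 − 36.61 = 33.8 cm.

33.8 cm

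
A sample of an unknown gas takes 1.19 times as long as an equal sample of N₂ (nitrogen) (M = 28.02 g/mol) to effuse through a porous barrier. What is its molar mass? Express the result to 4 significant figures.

By Graham's law, t_X/t_N₂ = √(M_X/M_N₂).
1.19 = √(M_X/28.02)
M_X = 28.02 × 1.19² = 28.02 × 1.416 = 39.68 g/mol

39.68 g/mol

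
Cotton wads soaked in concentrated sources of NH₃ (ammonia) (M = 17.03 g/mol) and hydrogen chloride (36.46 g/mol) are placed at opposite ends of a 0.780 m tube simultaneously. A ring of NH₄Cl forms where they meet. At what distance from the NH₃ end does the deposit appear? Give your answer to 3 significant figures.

0.463 m

In equal time, each gas travels a distance ∝ its rate ∝ 1/√M, so d_NH₃/d_HCl = √(M_HCl/M_NH₃) = √(36.46/17.03) = 1.463.
With d_NH₃ + d_HCl = 0.780 m, d_HCl = 0.780/(1 + 1.463) = 0.3167 m.
d_NH₃ = 0.780 − 0.3167 = 0.463 m.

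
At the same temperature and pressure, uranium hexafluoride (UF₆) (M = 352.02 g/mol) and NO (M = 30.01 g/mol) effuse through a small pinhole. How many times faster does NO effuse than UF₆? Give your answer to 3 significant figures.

Using Graham's law: rate_NO/rate_UF₆ = √(M_UF₆/M_NO) = √(352.02/30.01) = √11.73 = 3.42.

3.42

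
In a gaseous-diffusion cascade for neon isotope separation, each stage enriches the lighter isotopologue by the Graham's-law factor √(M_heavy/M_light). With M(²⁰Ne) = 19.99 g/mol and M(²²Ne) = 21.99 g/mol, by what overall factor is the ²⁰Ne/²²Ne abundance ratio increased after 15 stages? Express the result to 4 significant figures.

Overall factor = α^15 with α = √(21.99/19.99), i.e. (21.99/19.99)^(15/2).
= 1.10005^(15/2) = 2.045.

2.045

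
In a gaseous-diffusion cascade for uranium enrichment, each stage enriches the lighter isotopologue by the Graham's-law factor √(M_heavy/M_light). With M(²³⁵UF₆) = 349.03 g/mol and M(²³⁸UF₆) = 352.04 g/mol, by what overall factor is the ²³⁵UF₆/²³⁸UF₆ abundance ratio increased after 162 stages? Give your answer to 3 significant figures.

Each stage multiplies the ratio by α = √(352.04/349.03), so after 162 stages the overall factor is α^162 = (352.04/349.03)^(162/2).
= 1.00862^81 = 2.00.

2.00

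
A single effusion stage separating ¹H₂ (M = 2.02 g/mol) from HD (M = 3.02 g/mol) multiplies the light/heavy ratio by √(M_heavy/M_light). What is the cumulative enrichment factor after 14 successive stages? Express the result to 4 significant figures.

Each stage multiplies the ratio by α = √(3.02/2.02), so after 14 stages the overall factor is α^14 = (3.02/2.02)^(14/2).
= 1.49505^7 = 16.70.

16.70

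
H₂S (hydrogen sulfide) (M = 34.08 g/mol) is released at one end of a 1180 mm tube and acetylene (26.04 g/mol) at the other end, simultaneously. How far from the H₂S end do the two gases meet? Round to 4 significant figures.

550.4 mm

Graham's law gives d_H₂S/d_C₂H₂ = rate_H₂S/rate_C₂H₂ = √(M_C₂H₂/M_H₂S) = √(26.04/34.08) = 0.8741.
With d_H₂S + d_C₂H₂ = 1180 mm, d_C₂H₂ = 1180/(1 + 0.8741) = 629.6 mm.
d_H₂S = 1180 − 629.6 = 550.4 mm.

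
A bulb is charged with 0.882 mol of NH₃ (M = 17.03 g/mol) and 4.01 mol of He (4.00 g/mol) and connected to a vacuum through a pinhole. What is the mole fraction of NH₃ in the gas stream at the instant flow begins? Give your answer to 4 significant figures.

The effusion rate of species i is ∝ p_i/√M_i ∝ n_i/√M_i.
So x_NH₃ in the escaping gas = (n_NH₃/√M_NH₃) / Σ(n_i/√M_i)
= (0.882/√17.03) / (0.882/√17.03 + 4.01/√4.00) = 0.2137/(0.2137 + 2.005) = 0.09633.

0.09633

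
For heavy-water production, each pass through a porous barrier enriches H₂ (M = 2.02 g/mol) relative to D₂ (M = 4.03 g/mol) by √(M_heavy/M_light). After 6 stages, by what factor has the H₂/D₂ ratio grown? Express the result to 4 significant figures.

The single-stage factor is √(M_heavy/M_light), so 6 stages give [√(4.03/2.02)]^6 = (4.03/2.02)^(6/2).
= 1.99505^3 = 7.941.

7.941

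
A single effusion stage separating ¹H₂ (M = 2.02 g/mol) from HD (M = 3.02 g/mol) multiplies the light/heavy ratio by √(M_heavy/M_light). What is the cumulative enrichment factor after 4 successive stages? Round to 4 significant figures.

2.235

The single-stage factor is √(M_heavy/M_light), so 4 stages give [√(3.02/2.02)]^4 = (3.02/2.02)^(4/2).
= 1.49505^2 = 2.235.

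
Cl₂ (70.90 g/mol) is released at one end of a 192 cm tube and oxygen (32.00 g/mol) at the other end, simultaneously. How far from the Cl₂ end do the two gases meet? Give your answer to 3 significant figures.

In equal time, each gas travels a distance ∝ its rate ∝ 1/√M, so d_Cl₂/d_O₂ = √(M_O₂/M_Cl₂) = √(32.00/70.90) = 0.6718.
With d_Cl₂ + d_O₂ = 192 cm, d_O₂ = 192/(1 + 0.6718) = 114.8 cm.
d_Cl₂ = 192 − 114.8 = 77.2 cm.

77.2 cm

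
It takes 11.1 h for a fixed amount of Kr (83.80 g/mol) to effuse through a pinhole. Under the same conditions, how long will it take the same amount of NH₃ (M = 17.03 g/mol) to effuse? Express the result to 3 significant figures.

By Graham's law, t_NH₃/t_Kr = √(M_NH₃/M_Kr) = √(17.03/83.80) = √0.2032 = 0.4508.
So the time for NH₃ is 11.1 × 0.4508 = 5.00 h.

5.00 h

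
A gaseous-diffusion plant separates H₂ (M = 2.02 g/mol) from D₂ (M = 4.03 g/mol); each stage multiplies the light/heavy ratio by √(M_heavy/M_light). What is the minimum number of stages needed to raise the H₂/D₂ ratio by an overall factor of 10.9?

Single-stage factor α = √(4.03/2.02), so ln α = ½ ln(1.99505) = 0.3453.
Need α^N ≥ 10.9 ⇒ N ≥ ln(10.9) / ln α = 2.389 / 0.3453 = 6.92.
Minimum whole number of stages: N = 7.

7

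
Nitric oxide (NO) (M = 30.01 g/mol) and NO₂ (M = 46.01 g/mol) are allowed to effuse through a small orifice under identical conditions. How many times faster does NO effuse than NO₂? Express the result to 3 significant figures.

Using Graham's law: rate_NO/rate_NO₂ = √(M_NO₂/M_NO) = √(46.01/30.01) = √1.533 = 1.24.

1.24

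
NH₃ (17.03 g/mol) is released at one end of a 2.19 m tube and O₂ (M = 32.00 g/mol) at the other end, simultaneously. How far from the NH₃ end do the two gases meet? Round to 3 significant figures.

1.27 m

Distances travelled in equal time are proportional to diffusion rates, so d_NH₃/d_O₂ = √(M_O₂/M_NH₃) = √(32.00/17.03) = 1.371.
With d_NH₃ + d_O₂ = 2.19 m, d_O₂ = 2.19/(1 + 1.371) = 0.9237 m.
d_NH₃ = 2.19 − 0.9237 = 1.27 m.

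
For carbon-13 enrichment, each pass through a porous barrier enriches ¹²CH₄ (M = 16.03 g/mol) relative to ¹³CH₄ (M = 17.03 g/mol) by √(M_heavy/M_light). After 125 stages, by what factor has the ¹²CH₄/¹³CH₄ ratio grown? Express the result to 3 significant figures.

43.9

After 125 stages the ratio has grown by (√(17.03/16.03))^125 = (17.03/16.03)^(125/2).
= 1.06238^(125/2) = 43.9.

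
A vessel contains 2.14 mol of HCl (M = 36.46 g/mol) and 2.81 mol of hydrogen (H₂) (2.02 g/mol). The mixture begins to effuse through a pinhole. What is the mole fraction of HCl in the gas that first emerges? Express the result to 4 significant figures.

0.1520

The effusion rate of species i is ∝ p_i/√M_i ∝ n_i/√M_i.
Mole fraction of HCl in the effusate = (n_HCl/√M_HCl) / (n_HCl/√M_HCl + n_H₂/√M_H₂)
= (2.14/√36.46) / (2.14/√36.46 + 2.81/√2.02) = 0.3544/(0.3544 + 1.977) = 0.1520.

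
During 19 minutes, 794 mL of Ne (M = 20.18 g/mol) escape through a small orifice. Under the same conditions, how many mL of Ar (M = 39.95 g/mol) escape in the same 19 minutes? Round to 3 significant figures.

564 mL

From Graham's law, rate_Ar/rate_Ne = √(M_Ne/M_Ar) = √(20.18/39.95) = √0.5051 = 0.7107.
So the volume for Ar is 794 × 0.7107 = 564 mL.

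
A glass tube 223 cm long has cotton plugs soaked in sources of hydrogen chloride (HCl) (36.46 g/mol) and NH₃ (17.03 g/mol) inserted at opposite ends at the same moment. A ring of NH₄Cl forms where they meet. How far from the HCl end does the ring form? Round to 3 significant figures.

90.5 cm

The fronts meet when d_HCl + d_NH₃ = L with d_HCl/d_NH₃ = √(M_NH₃/M_HCl) (Graham's law). Here √(M_NH₃/M_HCl) = √(17.03/36.46) = 0.6834.
With d_HCl + d_NH₃ = 223 cm, d_NH₃ = 223/(1 + 0.6834) = 132.5 cm.
d_HCl = 223 − 132.5 = 90.5 cm.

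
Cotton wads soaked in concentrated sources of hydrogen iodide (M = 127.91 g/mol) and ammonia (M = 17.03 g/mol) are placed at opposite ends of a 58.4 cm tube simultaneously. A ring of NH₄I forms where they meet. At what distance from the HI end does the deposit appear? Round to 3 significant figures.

The fronts meet when d_HI + d_NH₃ = L with d_HI/d_NH₃ = √(M_NH₃/M_HI) (Graham's law). Here √(M_NH₃/M_HI) = √(17.03/127.91) = 0.3649.
With d_HI + d_NH₃ = 58.4 cm, d_NH₃ = 58.4/(1 + 0.3649) = 42.79 cm.
d_HI = 58.4 − 42.79 = 15.6 cm.

15.6 cm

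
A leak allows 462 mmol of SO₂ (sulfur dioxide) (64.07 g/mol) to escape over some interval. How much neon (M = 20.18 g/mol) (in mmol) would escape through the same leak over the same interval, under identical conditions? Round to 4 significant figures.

823.2 mmol

By Graham's law, rate_Ne/rate_SO₂ = √(M_SO₂/M_Ne) = √(64.07/20.18) = √3.175 = 1.782.
So the amount for Ne is 462 × 1.782 = 823.2 mmol.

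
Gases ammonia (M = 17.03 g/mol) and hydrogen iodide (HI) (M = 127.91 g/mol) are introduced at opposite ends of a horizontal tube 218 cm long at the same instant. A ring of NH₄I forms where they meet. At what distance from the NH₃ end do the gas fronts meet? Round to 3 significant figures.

160 cm

The fronts meet when d_NH₃ + d_HI = L with d_NH₃/d_HI = √(M_HI/M_NH₃) (Graham's law). Here √(M_HI/M_NH₃) = √(127.91/17.03) = 2.741.
With d_NH₃ + d_HI = 218 cm, d_HI = 218/(1 + 2.741) = 58.28 cm.
d_NH₃ = 218 − 58.28 = 160 cm.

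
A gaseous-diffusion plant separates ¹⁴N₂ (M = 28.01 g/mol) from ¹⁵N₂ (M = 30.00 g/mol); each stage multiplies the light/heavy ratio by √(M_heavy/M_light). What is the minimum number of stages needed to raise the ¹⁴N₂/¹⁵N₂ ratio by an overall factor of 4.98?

47

Single-stage factor α = √(30.00/28.01), so ln α = ½ ln(1.07105) = 0.03432.
Need α^N ≥ 4.98 ⇒ N ≥ ln(4.98) / ln α = 1.605 / 0.03432 = 46.78.
Minimum whole number of stages: N = 47.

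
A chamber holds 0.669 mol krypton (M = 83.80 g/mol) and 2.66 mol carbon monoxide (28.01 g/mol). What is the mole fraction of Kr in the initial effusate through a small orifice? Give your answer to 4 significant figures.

0.1269

Each component's effusion rate ∝ (its partial pressure)·(1/√M) ∝ n_i/√M_i.
So x_Kr in the escaping gas = (n_Kr/√M_Kr) / Σ(n_i/√M_i)
= (0.669/√83.80) / (0.669/√83.80 + 2.66/√28.01) = 0.07308/(0.07308 + 0.5026) = 0.1269.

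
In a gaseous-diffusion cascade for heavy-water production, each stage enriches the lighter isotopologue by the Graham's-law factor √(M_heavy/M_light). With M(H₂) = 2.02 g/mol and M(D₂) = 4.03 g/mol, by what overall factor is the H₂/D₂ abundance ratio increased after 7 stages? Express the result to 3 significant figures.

Overall factor = α^7 with α = √(4.03/2.02), i.e. (4.03/2.02)^(7/2).
= 1.99505^(7/2) = 11.2.

11.2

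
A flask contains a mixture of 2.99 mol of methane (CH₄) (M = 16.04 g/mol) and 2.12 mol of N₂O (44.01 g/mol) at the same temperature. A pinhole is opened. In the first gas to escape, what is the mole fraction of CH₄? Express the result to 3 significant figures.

Rate_i ∝ x_i/√M_i (Graham's law weighted by mole fraction), so the effusate composition follows n_i/√M_i.
So x_CH₄ in the escaping gas = (n_CH₄/√M_CH₄) / Σ(n_i/√M_i)
= (2.99/√16.04) / (2.99/√16.04 + 2.12/√44.01) = 0.7466/(0.7466 + 0.3196) = 0.700.

0.700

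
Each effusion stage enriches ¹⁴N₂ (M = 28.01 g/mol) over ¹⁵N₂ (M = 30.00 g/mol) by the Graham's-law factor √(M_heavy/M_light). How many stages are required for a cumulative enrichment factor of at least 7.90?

61

Per stage α = (30.00/28.01)^(1/2) = 1.07105^0.5, giving ln α = 0.03432.
Need α^N ≥ 7.90 ⇒ N ≥ ln(7.90) / ln α = 2.067 / 0.03432 = 60.23.
Minimum whole number of stages: N = 61.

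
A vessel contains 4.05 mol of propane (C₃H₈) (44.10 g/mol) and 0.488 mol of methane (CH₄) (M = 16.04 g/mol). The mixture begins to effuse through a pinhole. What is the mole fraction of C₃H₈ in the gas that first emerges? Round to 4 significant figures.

The effusion rate of species i is ∝ p_i/√M_i ∝ n_i/√M_i.
x_C₃H₈(eff) = (n_C₃H₈/√M_C₃H₈) / (n_C₃H₈/√M_C₃H₈ + n_CH₄/√M_CH₄)
= (4.05/√44.10) / (4.05/√44.10 + 0.488/√16.04) = 0.6099/(0.6099 + 0.1218) = 0.8335.

0.8335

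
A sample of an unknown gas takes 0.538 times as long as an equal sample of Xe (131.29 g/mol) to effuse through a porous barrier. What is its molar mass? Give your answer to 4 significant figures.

Using Graham's law: t_X/t_Xe = √(M_X/M_Xe).
0.538 = √(M_X/131.29)
M_X = 131.29 × 0.538² = 131.29 × 0.2894 = 38.00 g/mol

38.00 g/mol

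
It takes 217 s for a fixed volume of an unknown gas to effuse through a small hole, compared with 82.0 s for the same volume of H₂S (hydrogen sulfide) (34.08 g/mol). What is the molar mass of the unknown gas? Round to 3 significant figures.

239 g/mol

By Graham's law, t_X/t_H₂S = √(M_X/M_H₂S).
217/82.0 = 2.646 = √(M_X/34.08)
M_X = 34.08 × 2.646² = 34.08 × 7.003 = 239 g/mol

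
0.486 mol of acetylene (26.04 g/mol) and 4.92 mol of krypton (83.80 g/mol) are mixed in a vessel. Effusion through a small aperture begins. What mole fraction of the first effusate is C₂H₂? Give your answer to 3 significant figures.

Effusion rate of each component ∝ n_i/√M_i (partial pressure × 1/√M).
Mole fraction of C₂H₂ in the effusate = (n_C₂H₂/√M_C₂H₂) / (n_C₂H₂/√M_C₂H₂ + n_Kr/√M_Kr)
= (0.486/√26.04) / (0.486/√26.04 + 4.92/√83.80) = 0.09524/(0.09524 + 0.5375) = 0.151.

0.151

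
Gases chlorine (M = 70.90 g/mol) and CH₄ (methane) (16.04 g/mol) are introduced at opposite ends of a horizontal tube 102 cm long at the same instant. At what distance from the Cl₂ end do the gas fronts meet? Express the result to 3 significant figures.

Distances travelled in equal time are proportional to diffusion rates, so d_Cl₂/d_CH₄ = √(M_CH₄/M_Cl₂) = √(16.04/70.90) = 0.4756.
With d_Cl₂ + d_CH₄ = 102 cm, d_CH₄ = 102/(1 + 0.4756) = 69.12 cm.
d_Cl₂ = 102 − 69.12 = 32.9 cm.

32.9 cm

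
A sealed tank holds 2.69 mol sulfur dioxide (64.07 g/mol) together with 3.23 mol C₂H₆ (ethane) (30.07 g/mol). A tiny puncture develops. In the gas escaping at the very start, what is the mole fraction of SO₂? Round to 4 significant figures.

The effusion rate of species i is ∝ p_i/√M_i ∝ n_i/√M_i.
x_SO₂(eff) = (n_SO₂/√M_SO₂) / (n_SO₂/√M_SO₂ + n_C₂H₆/√M_C₂H₆)
= (2.69/√64.07) / (2.69/√64.07 + 3.23/√30.07) = 0.3361/(0.3361 + 0.5890) = 0.3633.

0.3633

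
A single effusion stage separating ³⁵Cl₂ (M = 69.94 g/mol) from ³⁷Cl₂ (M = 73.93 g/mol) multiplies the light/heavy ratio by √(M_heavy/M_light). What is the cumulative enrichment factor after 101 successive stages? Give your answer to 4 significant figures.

16.47

Each stage multiplies the ratio by α = √(73.93/69.94), so after 101 stages the overall factor is α^101 = (73.93/69.94)^(101/2).
= 1.05705^(101/2) = 16.47.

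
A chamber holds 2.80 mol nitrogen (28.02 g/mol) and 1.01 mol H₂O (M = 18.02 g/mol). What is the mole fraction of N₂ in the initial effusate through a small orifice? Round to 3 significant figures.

Rate_i ∝ x_i/√M_i (Graham's law weighted by mole fraction), so the effusate composition follows n_i/√M_i.
x_N₂(eff) = (n_N₂/√M_N₂) / (n_N₂/√M_N₂ + n_H₂O/√M_H₂O)
= (2.80/√28.02) / (2.80/√28.02 + 1.01/√18.02) = 0.5290/(0.5290 + 0.2379) = 0.690.

0.690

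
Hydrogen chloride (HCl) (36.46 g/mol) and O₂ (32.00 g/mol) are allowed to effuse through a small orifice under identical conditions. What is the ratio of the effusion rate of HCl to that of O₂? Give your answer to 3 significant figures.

0.937

From Graham's law, rate_HCl/rate_O₂ = √(M_O₂/M_HCl) = √(32.00/36.46) = √0.8777 = 0.937.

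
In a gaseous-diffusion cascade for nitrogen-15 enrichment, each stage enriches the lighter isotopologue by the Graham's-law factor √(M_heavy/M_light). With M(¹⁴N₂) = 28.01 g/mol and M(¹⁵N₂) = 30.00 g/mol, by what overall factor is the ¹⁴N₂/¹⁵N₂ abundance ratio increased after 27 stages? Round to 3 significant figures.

2.53

Overall factor = α^27 with α = √(30.00/28.01), i.e. (30.00/28.01)^(27/2).
= 1.07105^(27/2) = 2.53.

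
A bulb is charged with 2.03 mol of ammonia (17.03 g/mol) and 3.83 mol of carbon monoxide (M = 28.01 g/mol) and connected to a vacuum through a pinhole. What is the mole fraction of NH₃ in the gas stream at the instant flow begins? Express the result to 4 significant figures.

The effusion rate of species i is ∝ p_i/√M_i ∝ n_i/√M_i.
x_NH₃(eff) = (n_NH₃/√M_NH₃) / (n_NH₃/√M_NH₃ + n_CO/√M_CO)
= (2.03/√17.03) / (2.03/√17.03 + 3.83/√28.01) = 0.4919/(0.4919 + 0.7237) = 0.4047.

0.4047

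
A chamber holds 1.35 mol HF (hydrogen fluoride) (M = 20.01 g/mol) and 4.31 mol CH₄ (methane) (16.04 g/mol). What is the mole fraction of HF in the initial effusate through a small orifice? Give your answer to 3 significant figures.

Effusion rate of each component ∝ n_i/√M_i (partial pressure × 1/√M).
x_HF(eff) = (n_HF/√M_HF) / (n_HF/√M_HF + n_CH₄/√M_CH₄)
= (1.35/√20.01) / (1.35/√20.01 + 4.31/√16.04) = 0.3018/(0.3018 + 1.076) = 0.219.

0.219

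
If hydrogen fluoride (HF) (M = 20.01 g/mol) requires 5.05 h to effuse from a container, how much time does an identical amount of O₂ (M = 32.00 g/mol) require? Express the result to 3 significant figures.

From Graham's law, t_O₂/t_HF = √(M_O₂/M_HF) = √(32.00/20.01) = √1.599 = 1.265.
So the time for O₂ is 5.05 × 1.265 = 6.39 h.

6.39 h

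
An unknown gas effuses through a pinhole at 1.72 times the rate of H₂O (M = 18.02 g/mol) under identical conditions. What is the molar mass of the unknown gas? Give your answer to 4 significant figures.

6.091 g/mol

By Graham's law, rate_X/rate_H₂O = √(M_H₂O/M_X).
1.72 = √(18.02/M_X)
M_X = 18.02 / 1.72² = 18.02 / 2.958 = 6.091 g/mol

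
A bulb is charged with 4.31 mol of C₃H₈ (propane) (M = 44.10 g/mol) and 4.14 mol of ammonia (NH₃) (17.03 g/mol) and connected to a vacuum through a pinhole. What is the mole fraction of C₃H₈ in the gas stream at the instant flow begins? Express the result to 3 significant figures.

0.393

Rate_i ∝ x_i/√M_i (Graham's law weighted by mole fraction), so the effusate composition follows n_i/√M_i.
x_C₃H₈(eff) = (n_C₃H₈/√M_C₃H₈) / (n_C₃H₈/√M_C₃H₈ + n_NH₃/√M_NH₃)
= (4.31/√44.10) / (4.31/√44.10 + 4.14/√17.03) = 0.6490/(0.6490 + 1.003) = 0.393.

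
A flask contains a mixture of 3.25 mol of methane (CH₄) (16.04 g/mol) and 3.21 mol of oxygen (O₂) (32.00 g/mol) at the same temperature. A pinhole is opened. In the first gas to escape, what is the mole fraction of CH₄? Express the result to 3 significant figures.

0.588

Effusion rate of each component ∝ n_i/√M_i (partial pressure × 1/√M).
x_CH₄(eff) = (n_CH₄/√M_CH₄) / (n_CH₄/√M_CH₄ + n_O₂/√M_O₂)
= (3.25/√16.04) / (3.25/√16.04 + 3.21/√32.00) = 0.8115/(0.8115 + 0.5675) = 0.588.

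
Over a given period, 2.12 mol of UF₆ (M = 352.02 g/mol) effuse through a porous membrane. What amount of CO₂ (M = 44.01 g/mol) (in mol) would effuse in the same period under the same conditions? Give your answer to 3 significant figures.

By Graham's law, rate_CO₂/rate_UF₆ = √(M_UF₆/M_CO₂) = √(352.02/44.01) = √7.999 = 2.828.
So the amount for CO₂ is 2.12 × 2.828 = 6.00 mol.

6.00 mol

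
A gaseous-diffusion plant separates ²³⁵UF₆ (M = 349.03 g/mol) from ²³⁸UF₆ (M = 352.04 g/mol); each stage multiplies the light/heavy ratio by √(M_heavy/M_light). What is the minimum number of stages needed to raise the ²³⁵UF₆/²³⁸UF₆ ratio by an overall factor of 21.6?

Single-stage factor α = √(352.04/349.03), so ln α = ½ ln(1.00862) = 0.004293.
Need α^N ≥ 21.6 ⇒ N ≥ ln(21.6) / ln α = 3.073 / 0.004293 = 715.67.
Rounding up, N = 716 stages.

716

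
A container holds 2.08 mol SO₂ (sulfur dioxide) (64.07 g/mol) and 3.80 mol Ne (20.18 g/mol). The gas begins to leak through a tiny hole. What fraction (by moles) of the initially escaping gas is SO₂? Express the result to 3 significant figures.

0.235

Each component's effusion rate ∝ (its partial pressure)·(1/√M) ∝ n_i/√M_i.
x_SO₂(eff) = (n_SO₂/√M_SO₂) / (n_SO₂/√M_SO₂ + n_Ne/√M_Ne)
= (2.08/√64.07) / (2.08/√64.07 + 3.80/√20.18) = 0.2599/(0.2599 + 0.8459) = 0.235.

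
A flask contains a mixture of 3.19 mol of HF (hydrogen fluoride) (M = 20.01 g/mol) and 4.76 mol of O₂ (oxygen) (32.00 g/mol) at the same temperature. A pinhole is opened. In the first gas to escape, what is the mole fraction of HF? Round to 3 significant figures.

0.459

The effusion rate of species i is ∝ p_i/√M_i ∝ n_i/√M_i.
x_HF(eff) = (n_HF/√M_HF) / (n_HF/√M_HF + n_O₂/√M_O₂)
= (3.19/√20.01) / (3.19/√20.01 + 4.76/√32.00) = 0.7131/(0.7131 + 0.8415) = 0.459.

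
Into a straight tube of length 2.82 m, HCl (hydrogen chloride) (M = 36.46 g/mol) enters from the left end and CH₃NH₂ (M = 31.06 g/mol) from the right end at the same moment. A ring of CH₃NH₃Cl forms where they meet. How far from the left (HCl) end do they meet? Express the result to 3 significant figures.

Distances travelled in equal time are proportional to diffusion rates, so d_HCl/d_CH₃NH₂ = √(M_CH₃NH₂/M_HCl) = √(31.06/36.46) = 0.9230.
With d_HCl + d_CH₃NH₂ = 2.82 m, d_CH₃NH₂ = 2.82/(1 + 0.9230) = 1.466 m.
d_HCl = 2.82 − 1.466 = 1.35 m.

1.35 m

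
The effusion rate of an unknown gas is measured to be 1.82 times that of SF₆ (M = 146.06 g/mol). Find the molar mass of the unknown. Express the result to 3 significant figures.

Using Graham's law: rate_X/rate_SF₆ = √(M_SF₆/M_X).
1.82 = √(146.06/M_X)
M_X = 146.06 / 1.82² = 146.06 / 3.312 = 44.1 g/mol

44.1 g/mol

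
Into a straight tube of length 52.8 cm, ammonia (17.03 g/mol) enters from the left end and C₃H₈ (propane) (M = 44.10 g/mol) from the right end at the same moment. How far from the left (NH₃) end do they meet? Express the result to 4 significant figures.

The fronts meet when d_NH₃ + d_C₃H₈ = L with d_NH₃/d_C₃H₈ = √(M_C₃H₈/M_NH₃) (Graham's law). Here √(M_C₃H₈/M_NH₃) = √(44.10/17.03) = 1.609.
With d_NH₃ + d_C₃H₈ = 52.8 cm, d_C₃H₈ = 52.8/(1 + 1.609) = 20.24 cm.
d_NH₃ = 52.8 − 20.24 = 32.56 cm.

32.56 cm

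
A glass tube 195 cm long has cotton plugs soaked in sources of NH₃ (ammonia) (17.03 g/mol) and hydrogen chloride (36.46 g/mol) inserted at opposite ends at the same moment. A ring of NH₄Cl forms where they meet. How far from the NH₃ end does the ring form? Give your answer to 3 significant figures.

116 cm

In equal time, each gas travels a distance ∝ its rate ∝ 1/√M, so d_NH₃/d_HCl = √(M_HCl/M_NH₃) = √(36.46/17.03) = 1.463.
With d_NH₃ + d_HCl = 195 cm, d_HCl = 195/(1 + 1.463) = 79.17 cm.
d_NH₃ = 195 − 79.17 = 116 cm.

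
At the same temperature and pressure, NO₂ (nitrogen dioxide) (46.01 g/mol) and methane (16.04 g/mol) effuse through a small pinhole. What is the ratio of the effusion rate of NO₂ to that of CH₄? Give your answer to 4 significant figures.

0.5904

Since effusion rate ∝ 1/√M, rate_NO₂/rate_CH₄ = √(M_CH₄/M_NO₂) = √(16.04/46.01) = √0.3486 = 0.5904.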